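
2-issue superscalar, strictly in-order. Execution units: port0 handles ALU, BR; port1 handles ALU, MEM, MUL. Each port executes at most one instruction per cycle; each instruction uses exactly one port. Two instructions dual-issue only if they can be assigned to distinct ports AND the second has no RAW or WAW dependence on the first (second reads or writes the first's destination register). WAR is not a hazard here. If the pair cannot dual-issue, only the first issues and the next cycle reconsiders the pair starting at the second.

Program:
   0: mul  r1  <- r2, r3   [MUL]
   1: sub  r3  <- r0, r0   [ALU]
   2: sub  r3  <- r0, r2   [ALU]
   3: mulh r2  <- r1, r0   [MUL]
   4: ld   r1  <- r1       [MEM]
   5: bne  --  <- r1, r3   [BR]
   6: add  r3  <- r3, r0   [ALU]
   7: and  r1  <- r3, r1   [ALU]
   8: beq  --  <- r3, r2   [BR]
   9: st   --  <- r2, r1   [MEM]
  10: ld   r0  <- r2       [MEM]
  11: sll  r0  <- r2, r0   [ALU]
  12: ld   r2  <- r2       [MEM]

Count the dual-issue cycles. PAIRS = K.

PAIRS = 5

0. mul+sub @i0&i1  | pair
1. sub+mulh @i2&i3  | pair
2. ld @i4  | RAW r1
3. bne+add @i5&i6  | pair
4. and+beq @i7&i8  | pair
5. st @i9  | no-port MEM/MEM
6. ld @i10  | RAW+WAW r0
7. sll+ld @i11&i12  | pair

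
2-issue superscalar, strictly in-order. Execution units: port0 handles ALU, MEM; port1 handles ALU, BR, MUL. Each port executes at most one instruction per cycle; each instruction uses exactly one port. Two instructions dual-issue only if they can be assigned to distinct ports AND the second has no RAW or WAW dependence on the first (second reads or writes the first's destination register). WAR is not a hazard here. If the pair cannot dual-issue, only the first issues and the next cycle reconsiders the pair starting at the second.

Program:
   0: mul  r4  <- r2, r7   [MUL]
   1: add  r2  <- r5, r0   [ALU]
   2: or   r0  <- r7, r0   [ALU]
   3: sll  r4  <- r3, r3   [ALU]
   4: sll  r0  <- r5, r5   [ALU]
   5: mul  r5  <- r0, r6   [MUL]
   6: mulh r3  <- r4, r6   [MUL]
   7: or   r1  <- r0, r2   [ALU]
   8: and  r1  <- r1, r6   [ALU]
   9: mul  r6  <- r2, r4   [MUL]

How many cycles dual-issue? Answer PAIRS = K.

PAIRS = 4

  cy0 -> i0+i1 (mul+add) pair
  cy1 -> i2+i3 (or+sll) pair
  cy2 -> i4 (sll) RAW r0
  cy3 -> i5 (mul) no-port MUL/MUL
  cy4 -> i6+i7 (mulh+or) pair
  cy5 -> i8+i9 (and+mul) pair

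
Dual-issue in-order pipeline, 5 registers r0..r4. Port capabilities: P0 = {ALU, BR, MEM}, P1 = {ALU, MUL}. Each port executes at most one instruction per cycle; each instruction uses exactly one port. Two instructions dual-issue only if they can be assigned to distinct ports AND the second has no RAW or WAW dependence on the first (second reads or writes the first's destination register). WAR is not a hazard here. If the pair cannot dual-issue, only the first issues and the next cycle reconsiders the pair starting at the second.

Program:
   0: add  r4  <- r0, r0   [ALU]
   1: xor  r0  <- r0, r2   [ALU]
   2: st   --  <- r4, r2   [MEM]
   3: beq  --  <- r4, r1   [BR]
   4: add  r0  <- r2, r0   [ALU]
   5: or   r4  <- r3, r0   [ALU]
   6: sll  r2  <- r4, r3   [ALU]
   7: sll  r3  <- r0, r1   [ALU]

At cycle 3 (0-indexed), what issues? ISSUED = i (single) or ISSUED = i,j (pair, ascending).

ISSUED = 5

#0 head=0: add.ALU/xor.ALU i0+i1 dual
#1 head=2: st.MEM i2 no-port MEM/BR
#2 head=3: beq.BR/add.ALU i3+i4 dual
#3 head=5: or.ALU i5 RAW r4
#4 head=6: sll.ALU/sll.ALU i6+i7 dual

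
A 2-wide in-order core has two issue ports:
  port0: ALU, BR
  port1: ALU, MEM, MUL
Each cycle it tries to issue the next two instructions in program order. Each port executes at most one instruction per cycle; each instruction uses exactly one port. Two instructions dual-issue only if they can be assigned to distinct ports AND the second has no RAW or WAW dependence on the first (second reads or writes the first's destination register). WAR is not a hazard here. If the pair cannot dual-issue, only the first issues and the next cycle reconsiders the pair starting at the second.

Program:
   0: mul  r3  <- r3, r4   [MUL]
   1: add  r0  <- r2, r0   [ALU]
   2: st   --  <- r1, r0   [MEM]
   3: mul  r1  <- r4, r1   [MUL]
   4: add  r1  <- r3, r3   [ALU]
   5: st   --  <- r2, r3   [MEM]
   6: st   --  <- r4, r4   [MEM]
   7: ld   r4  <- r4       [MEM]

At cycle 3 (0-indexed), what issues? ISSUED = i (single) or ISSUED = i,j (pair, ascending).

t=0 i0+i1:mul.MUL+add.ALU ; dual
t=1 i2:st.MEM ; no-port MEM/MUL
t=2 i3:mul.MUL ; WAW r1
t=3 i4+i5:add.ALU+st.MEM ; dual
t=4 i6:st.MEM ; no-port MEM/MEM
t=5 i7:ld.MEM ; tail

ISSUED = 4,5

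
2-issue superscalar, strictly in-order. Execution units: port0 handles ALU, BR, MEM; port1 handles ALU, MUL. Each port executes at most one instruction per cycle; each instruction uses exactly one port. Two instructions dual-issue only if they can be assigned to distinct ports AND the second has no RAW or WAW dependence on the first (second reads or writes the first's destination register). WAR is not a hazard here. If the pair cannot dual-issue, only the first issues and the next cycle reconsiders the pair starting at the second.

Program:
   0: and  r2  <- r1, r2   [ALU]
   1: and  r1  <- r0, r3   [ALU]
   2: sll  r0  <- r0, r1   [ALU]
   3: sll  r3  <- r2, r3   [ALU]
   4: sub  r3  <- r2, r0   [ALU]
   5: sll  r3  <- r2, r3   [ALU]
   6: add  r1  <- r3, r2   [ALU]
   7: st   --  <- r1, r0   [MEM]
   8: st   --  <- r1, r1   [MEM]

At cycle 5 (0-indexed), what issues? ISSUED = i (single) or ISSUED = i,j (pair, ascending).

ISSUED = 7

t=0 i0,i1:and+and ; pair
t=1 i2,i3:sll+sll ; pair
t=2 i4:sub ; RAW+WAW r3
t=3 i5:sll ; RAW r3
t=4 i6:add ; RAW r1
t=5 i7:st ; no-port MEM/MEM
t=6 i8:st ; tail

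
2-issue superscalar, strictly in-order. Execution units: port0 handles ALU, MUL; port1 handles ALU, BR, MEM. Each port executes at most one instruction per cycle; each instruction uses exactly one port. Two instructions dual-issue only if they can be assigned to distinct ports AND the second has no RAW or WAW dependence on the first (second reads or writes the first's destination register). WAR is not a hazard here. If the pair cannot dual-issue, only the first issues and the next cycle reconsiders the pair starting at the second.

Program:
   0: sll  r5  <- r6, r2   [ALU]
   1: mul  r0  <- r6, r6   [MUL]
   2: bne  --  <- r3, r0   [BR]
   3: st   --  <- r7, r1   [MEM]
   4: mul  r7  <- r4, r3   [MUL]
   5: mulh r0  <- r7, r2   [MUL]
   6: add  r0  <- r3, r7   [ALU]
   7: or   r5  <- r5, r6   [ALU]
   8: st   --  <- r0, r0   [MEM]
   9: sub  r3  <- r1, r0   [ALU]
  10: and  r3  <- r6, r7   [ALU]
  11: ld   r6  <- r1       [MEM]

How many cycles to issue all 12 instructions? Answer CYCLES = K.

[0] i0+i1  sll.ALU+mul.MUL  -- dual
[1] i2  bne.BR  -- no-port BR/MEM
[2] i3+i4  st.MEM+mul.MUL  -- dual
[3] i5  mulh.MUL  -- WAW r0
[4] i6+i7  add.ALU+or.ALU  -- dual
[5] i8+i9  st.MEM+sub.ALU  -- dual
[6] i10+i11  and.ALU+ld.MEM  -- dual

CYCLES = 7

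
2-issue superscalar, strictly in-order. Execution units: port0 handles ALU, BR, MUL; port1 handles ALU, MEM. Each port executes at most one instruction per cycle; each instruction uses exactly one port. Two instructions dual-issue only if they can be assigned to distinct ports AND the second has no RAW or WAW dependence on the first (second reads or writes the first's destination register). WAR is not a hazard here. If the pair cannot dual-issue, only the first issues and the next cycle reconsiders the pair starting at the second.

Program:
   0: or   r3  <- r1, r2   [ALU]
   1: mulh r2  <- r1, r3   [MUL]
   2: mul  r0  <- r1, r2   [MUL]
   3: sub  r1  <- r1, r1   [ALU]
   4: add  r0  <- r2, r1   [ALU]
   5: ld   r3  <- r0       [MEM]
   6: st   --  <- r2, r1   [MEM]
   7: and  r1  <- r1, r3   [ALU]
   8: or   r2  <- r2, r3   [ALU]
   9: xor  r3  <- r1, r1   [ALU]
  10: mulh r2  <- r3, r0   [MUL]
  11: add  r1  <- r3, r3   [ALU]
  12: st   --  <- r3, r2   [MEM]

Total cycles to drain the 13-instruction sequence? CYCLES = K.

[0] i0  or.ALU  -- RAW r3
[1] i1  mulh.MUL  -- no-port MUL/MUL
[2] i2+i3  mul.MUL;sub.ALU  -- pair
[3] i4  add.ALU  -- RAW r0
[4] i5  ld.MEM  -- no-port MEM/MEM
[5] i6+i7  st.MEM;and.ALU  -- pair
[6] i8+i9  or.ALU;xor.ALU  -- pair
[7] i10+i11  mulh.MUL;add.ALU  -- pair
[8] i12  st.MEM  -- tail

CYCLES = 9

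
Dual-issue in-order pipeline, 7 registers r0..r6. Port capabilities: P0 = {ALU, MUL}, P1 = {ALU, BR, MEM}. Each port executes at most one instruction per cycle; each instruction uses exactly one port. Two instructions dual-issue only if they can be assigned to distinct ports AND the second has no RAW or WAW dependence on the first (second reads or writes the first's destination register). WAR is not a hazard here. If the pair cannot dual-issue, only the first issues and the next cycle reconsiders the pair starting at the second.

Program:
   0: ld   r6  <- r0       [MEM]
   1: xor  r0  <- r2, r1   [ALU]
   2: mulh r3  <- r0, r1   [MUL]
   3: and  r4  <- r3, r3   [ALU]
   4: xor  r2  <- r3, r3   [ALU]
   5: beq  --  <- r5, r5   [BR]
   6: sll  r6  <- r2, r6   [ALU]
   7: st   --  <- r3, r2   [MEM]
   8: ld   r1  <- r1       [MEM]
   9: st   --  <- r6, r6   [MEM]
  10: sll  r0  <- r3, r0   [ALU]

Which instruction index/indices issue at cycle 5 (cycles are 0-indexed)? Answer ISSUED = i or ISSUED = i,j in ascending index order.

ISSUED = 8

  cy0 -> i0/i1 (ld.MEM/xor.ALU) 2-wide
  cy1 -> i2 (mulh.MUL) RAW r3
  cy2 -> i3/i4 (and.ALU/xor.ALU) 2-wide
  cy3 -> i5/i6 (beq.BR/sll.ALU) 2-wide
  cy4 -> i7 (st.MEM) no-port MEM/MEM
  cy5 -> i8 (ld.MEM) no-port MEM/MEM
  cy6 -> i9/i10 (st.MEM/sll.ALU) 2-wide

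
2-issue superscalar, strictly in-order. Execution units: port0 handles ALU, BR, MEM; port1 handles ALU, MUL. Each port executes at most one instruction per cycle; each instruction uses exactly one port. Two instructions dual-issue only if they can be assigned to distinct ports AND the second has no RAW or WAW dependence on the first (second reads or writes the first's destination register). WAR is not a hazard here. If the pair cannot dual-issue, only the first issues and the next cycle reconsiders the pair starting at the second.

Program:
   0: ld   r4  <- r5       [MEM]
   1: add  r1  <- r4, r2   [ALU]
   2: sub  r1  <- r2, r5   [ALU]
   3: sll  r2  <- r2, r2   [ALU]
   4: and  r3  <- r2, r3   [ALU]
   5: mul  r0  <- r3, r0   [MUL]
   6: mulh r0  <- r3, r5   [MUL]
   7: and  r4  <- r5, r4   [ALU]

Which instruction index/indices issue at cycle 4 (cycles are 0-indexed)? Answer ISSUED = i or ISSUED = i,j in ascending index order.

ISSUED = 5

[0] i0  ld.MEM  -- RAW r4
[1] i1  add.ALU  -- WAW r1
[2] i2&i3  sub.ALU/sll.ALU  -- pair
[3] i4  and.ALU  -- RAW r3
[4] i5  mul.MUL  -- no-port MUL/MUL
[5] i6&i7  mulh.MUL/and.ALU  -- pair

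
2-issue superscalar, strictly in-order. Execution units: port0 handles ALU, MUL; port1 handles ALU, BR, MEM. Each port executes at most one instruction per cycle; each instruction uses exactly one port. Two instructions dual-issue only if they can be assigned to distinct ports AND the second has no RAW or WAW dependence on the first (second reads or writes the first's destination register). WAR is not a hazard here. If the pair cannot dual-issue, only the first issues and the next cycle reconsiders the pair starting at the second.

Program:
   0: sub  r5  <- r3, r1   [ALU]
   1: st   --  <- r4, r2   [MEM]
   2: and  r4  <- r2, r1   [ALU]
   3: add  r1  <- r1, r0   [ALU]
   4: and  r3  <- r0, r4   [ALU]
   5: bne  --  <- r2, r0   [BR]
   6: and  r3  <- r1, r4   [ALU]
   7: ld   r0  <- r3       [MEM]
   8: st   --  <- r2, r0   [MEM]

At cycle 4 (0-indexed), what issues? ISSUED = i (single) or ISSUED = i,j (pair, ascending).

ISSUED = 7

#0 head=0: sub;st i0,i1 2-wide
#1 head=2: and;add i2,i3 2-wide
#2 head=4: and;bne i4,i5 2-wide
#3 head=6: and i6 RAW r3
#4 head=7: ld i7 no-port MEM/MEM
#5 head=8: st i8 tail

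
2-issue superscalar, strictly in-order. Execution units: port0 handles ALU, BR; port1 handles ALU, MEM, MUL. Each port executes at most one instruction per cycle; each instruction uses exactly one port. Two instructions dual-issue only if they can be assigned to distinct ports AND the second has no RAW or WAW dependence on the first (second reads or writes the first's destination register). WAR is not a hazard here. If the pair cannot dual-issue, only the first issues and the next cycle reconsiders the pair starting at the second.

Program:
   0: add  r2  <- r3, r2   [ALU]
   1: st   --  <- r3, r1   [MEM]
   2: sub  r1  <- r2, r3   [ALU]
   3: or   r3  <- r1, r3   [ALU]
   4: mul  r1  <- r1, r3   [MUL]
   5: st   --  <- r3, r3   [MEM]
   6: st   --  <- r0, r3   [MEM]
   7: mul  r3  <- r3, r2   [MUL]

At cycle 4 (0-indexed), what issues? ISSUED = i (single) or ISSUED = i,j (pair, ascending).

ISSUED = 5

0. add+st @i0&i1  | dual
1. sub @i2  | RAW r1
2. or @i3  | RAW r3
3. mul @i4  | no-port MUL/MEM
4. st @i5  | no-port MEM/MEM
5. st @i6  | no-port MEM/MUL
6. mul @i7  | tail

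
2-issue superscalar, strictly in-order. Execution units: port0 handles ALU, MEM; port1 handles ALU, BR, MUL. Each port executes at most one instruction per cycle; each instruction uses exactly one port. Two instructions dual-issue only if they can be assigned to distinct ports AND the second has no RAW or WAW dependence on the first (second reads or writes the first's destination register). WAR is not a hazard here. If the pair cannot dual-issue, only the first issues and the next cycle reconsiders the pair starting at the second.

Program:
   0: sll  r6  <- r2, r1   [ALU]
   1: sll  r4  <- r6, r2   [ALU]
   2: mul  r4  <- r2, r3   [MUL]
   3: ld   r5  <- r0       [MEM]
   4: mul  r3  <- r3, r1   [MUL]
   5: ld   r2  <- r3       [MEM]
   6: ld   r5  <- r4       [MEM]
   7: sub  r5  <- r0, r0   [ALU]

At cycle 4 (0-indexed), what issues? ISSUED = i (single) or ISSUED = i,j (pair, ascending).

ISSUED = 5

[0] i0  sll.ALU  -- RAW r6
[1] i1  sll.ALU  -- WAW r4
[2] i2+i3  mul.MUL+ld.MEM  -- pair
[3] i4  mul.MUL  -- RAW r3
[4] i5  ld.MEM  -- no-port MEM/MEM
[5] i6  ld.MEM  -- WAW r5
[6] i7  sub.ALU  -- tail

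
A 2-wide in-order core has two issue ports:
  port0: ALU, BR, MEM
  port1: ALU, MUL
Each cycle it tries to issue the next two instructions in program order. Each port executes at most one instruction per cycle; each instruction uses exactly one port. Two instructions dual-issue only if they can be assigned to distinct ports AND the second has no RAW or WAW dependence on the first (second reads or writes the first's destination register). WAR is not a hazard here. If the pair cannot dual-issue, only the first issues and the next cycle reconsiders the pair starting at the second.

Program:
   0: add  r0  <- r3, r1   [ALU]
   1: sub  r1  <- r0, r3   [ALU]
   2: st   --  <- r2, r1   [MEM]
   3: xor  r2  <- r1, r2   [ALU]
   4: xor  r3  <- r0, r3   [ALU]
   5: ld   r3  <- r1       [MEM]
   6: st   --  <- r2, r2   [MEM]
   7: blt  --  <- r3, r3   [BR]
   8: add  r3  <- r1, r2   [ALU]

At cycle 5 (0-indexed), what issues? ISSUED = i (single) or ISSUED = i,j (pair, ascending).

0. add @i0  | RAW r0
1. sub @i1  | RAW r1
2. st+xor @i2,i3  | 2-wide
3. xor @i4  | WAW r3
4. ld @i5  | no-port MEM/MEM
5. st @i6  | no-port MEM/BR
6. blt+add @i7,i8  | 2-wide

ISSUED = 6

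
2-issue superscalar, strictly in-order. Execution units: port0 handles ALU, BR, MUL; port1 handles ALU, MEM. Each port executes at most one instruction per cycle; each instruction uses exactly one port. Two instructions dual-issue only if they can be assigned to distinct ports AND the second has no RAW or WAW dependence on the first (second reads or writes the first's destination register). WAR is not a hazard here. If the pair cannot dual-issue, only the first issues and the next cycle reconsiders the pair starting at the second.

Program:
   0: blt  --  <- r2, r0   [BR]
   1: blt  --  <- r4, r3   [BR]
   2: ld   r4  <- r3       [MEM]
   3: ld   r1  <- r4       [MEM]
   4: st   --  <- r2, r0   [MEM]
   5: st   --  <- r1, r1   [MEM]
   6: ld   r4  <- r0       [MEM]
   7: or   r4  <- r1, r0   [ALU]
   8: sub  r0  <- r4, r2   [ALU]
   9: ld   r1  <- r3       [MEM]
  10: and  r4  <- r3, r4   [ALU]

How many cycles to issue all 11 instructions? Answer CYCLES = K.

CYCLES = 9

#0 head=0: blt.BR i0 no-port BR/BR
#1 head=1: blt.BR/ld.MEM i1,i2 pair
#2 head=3: ld.MEM i3 no-port MEM/MEM
#3 head=4: st.MEM i4 no-port MEM/MEM
#4 head=5: st.MEM i5 no-port MEM/MEM
#5 head=6: ld.MEM i6 WAW r4
#6 head=7: or.ALU i7 RAW r4
#7 head=8: sub.ALU/ld.MEM i8,i9 pair
#8 head=10: and.ALU i10 tail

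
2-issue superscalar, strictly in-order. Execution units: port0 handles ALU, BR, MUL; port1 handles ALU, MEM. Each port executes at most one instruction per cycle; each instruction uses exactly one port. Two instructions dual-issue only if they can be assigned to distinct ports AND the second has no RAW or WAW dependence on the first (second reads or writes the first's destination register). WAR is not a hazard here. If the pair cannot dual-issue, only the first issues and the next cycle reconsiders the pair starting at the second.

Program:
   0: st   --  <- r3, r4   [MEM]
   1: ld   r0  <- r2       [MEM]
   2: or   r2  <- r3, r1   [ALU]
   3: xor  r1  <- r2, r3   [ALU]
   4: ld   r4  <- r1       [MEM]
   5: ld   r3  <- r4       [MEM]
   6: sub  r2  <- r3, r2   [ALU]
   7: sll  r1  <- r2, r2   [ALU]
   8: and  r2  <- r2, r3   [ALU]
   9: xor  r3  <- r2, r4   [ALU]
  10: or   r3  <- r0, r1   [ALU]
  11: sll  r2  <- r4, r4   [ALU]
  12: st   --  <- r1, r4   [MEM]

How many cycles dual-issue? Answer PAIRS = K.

PAIRS = 3

c0: i0 st.MEM  no-port MEM/MEM
c1: i1+i2 ld.MEM/or.ALU  pair
c2: i3 xor.ALU  RAW r1
c3: i4 ld.MEM  no-port MEM/MEM
c4: i5 ld.MEM  RAW r3
c5: i6 sub.ALU  RAW r2
c6: i7+i8 sll.ALU/and.ALU  pair
c7: i9 xor.ALU  WAW r3
c8: i10+i11 or.ALU/sll.ALU  pair
c9: i12 st.MEM  tail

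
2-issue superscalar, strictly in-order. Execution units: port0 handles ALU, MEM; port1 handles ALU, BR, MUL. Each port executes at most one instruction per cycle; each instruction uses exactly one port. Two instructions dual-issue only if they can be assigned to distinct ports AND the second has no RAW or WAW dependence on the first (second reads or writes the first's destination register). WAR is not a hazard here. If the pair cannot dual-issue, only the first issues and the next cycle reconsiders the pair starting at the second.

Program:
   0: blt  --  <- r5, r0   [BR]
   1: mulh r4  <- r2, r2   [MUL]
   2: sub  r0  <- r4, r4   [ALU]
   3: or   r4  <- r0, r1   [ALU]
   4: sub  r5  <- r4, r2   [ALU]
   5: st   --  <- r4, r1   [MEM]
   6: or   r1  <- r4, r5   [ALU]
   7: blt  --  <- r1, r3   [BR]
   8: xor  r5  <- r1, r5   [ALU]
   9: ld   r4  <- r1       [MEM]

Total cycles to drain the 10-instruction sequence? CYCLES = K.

c0: i0 blt.BR  no-port BR/MUL
c1: i1 mulh.MUL  RAW r4
c2: i2 sub.ALU  RAW r0
c3: i3 or.ALU  RAW r4
c4: i4,i5 sub.ALU+st.MEM  dual
c5: i6 or.ALU  RAW r1
c6: i7,i8 blt.BR+xor.ALU  dual
c7: i9 ld.MEM  tail

CYCLES = 8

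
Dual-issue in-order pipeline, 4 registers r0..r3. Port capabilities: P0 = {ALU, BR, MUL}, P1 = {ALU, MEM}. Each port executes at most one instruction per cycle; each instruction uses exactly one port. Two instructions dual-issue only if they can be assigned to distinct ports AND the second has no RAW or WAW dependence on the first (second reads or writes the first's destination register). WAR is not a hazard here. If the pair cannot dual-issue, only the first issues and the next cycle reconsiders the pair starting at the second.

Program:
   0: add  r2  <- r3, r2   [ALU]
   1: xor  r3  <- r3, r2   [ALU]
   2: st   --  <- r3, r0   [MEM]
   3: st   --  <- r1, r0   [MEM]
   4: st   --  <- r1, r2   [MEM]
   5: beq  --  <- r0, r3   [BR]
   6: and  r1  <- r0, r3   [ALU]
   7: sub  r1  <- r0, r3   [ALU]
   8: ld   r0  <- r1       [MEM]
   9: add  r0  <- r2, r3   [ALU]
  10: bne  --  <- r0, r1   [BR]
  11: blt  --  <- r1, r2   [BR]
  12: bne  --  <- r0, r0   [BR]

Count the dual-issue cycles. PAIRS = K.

PAIRS = 1

c0: i0 add  RAW r2
c1: i1 xor  RAW r3
c2: i2 st  no-port MEM/MEM
c3: i3 st  no-port MEM/MEM
c4: i4+i5 st;beq  dual
c5: i6 and  WAW r1
c6: i7 sub  RAW r1
c7: i8 ld  WAW r0
c8: i9 add  RAW r0
c9: i10 bne  no-port BR/BR
c10: i11 blt  no-port BR/BR
c11: i12 bne  tail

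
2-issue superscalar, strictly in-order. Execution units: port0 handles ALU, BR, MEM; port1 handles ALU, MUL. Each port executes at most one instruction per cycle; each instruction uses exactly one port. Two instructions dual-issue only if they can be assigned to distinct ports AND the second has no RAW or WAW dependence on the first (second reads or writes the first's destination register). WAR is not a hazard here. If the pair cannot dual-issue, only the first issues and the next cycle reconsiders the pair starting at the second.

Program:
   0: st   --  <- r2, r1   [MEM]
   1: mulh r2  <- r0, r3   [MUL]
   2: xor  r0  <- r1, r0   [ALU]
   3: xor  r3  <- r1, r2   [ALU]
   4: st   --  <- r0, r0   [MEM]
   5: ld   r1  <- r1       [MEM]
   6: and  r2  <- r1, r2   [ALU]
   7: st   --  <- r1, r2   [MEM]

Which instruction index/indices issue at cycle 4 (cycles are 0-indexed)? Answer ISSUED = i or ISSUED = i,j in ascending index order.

ISSUED = 6

t=0 i0+i1:st+mulh ; dual
t=1 i2+i3:xor+xor ; dual
t=2 i4:st ; no-port MEM/MEM
t=3 i5:ld ; RAW r1
t=4 i6:and ; RAW r2
t=5 i7:st ; tail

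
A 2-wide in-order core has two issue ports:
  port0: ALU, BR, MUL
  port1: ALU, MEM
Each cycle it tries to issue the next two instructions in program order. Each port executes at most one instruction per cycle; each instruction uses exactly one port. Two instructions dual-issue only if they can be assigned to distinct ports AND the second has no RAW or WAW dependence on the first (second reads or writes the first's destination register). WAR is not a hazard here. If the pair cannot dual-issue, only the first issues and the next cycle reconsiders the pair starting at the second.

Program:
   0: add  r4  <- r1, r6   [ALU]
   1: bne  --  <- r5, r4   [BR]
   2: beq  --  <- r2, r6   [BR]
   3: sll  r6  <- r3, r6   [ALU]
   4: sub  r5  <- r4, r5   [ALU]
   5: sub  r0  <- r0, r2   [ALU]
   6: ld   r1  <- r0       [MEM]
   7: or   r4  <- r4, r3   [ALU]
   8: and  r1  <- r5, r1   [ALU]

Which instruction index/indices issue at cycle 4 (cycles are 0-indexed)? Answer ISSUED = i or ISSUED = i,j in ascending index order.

t=0 i0:add ; RAW r4
t=1 i1:bne ; no-port BR/BR
t=2 i2&i3:beq;sll ; pair
t=3 i4&i5:sub;sub ; pair
t=4 i6&i7:ld;or ; pair
t=5 i8:and ; tail

ISSUED = 6,7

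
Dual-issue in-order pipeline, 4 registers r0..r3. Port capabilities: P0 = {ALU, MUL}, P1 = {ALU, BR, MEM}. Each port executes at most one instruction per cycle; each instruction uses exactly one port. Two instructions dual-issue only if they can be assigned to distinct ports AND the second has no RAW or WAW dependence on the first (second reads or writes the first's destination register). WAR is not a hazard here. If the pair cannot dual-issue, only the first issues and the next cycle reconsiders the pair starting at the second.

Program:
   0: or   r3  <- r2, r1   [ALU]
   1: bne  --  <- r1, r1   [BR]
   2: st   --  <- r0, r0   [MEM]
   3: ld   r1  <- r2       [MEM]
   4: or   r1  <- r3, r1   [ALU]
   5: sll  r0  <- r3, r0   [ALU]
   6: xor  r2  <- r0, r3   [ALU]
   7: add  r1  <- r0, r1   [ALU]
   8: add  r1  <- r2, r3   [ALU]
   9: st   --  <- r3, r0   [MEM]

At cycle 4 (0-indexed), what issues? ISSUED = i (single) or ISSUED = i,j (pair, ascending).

ISSUED = 6,7

[0] i0+i1  or.ALU+bne.BR  -- 2-wide
[1] i2  st.MEM  -- no-port MEM/MEM
[2] i3  ld.MEM  -- RAW+WAW r1
[3] i4+i5  or.ALU+sll.ALU  -- 2-wide
[4] i6+i7  xor.ALU+add.ALU  -- 2-wide
[5] i8+i9  add.ALU+st.MEM  -- 2-wide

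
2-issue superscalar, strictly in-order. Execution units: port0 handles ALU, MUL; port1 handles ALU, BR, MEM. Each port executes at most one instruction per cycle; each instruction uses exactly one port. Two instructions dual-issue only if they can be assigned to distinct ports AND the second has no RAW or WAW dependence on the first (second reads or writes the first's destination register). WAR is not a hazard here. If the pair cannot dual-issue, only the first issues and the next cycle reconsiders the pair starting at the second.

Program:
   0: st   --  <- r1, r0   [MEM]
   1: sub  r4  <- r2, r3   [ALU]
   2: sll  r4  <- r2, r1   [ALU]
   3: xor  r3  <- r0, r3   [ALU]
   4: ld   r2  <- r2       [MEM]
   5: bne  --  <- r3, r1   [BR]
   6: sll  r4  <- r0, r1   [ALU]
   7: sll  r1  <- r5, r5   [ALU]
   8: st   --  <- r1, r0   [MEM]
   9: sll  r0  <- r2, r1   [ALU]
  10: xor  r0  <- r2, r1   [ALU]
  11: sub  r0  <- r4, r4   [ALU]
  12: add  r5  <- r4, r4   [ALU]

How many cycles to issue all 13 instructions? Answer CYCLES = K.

#0 head=0: st;sub i0+i1 dual
#1 head=2: sll;xor i2+i3 dual
#2 head=4: ld i4 no-port MEM/BR
#3 head=5: bne;sll i5+i6 dual
#4 head=7: sll i7 RAW r1
#5 head=8: st;sll i8+i9 dual
#6 head=10: xor i10 WAW r0
#7 head=11: sub;add i11+i12 dual

CYCLES = 8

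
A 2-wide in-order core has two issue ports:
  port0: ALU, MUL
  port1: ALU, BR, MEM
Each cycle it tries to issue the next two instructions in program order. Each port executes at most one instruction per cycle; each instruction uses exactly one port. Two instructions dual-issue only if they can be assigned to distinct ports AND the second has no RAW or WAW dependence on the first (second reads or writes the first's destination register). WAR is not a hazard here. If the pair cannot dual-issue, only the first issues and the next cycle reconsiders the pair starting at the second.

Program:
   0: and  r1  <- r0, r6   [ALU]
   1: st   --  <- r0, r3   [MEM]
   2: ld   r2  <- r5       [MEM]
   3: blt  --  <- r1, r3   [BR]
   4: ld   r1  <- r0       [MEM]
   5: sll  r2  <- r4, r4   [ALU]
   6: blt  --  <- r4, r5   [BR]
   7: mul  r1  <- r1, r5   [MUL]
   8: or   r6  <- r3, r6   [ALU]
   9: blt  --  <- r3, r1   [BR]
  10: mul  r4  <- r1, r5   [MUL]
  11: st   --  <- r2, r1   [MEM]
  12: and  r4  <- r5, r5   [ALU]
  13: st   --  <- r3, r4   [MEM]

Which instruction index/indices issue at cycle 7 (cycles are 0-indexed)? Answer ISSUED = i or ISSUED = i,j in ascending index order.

#0 head=0: and.ALU+st.MEM i0+i1 2-wide
#1 head=2: ld.MEM i2 no-port MEM/BR
#2 head=3: blt.BR i3 no-port BR/MEM
#3 head=4: ld.MEM+sll.ALU i4+i5 2-wide
#4 head=6: blt.BR+mul.MUL i6+i7 2-wide
#5 head=8: or.ALU+blt.BR i8+i9 2-wide
#6 head=10: mul.MUL+st.MEM i10+i11 2-wide
#7 head=12: and.ALU i12 RAW r4
#8 head=13: st.MEM i13 tail

ISSUED = 12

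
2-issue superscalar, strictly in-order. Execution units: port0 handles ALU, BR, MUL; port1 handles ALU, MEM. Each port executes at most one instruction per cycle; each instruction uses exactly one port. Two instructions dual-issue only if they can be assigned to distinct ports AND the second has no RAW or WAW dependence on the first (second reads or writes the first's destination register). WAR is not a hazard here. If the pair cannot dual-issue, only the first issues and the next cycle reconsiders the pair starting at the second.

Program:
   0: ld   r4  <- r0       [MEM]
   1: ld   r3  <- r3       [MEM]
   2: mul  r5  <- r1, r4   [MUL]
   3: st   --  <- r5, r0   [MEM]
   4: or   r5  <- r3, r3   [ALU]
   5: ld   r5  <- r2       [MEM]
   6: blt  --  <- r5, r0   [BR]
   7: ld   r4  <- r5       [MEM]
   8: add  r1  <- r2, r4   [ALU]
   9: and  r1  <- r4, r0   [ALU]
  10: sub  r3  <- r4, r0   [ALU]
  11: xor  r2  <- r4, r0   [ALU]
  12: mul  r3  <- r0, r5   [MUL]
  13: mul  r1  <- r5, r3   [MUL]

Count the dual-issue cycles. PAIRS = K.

c0: i0 ld  no-port MEM/MEM
c1: i1,i2 ld;mul  2-wide
c2: i3,i4 st;or  2-wide
c3: i5 ld  RAW r5
c4: i6,i7 blt;ld  2-wide
c5: i8 add  WAW r1
c6: i9,i10 and;sub  2-wide
c7: i11,i12 xor;mul  2-wide
c8: i13 mul  tail

PAIRS = 5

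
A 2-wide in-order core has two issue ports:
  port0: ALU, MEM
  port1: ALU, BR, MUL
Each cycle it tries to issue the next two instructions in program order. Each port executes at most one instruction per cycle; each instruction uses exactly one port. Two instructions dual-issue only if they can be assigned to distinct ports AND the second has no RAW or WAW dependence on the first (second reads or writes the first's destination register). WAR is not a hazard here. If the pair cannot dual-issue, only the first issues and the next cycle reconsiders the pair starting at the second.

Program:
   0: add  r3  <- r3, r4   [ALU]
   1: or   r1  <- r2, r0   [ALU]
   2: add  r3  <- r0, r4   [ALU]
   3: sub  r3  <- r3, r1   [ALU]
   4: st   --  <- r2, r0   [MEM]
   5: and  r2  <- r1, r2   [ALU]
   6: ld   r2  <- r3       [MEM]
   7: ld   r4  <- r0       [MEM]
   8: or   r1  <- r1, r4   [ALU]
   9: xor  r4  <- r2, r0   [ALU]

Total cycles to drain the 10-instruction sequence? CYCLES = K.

CYCLES = 7

t=0 i0+i1:add.ALU;or.ALU ; pair
t=1 i2:add.ALU ; RAW+WAW r3
t=2 i3+i4:sub.ALU;st.MEM ; pair
t=3 i5:and.ALU ; WAW r2
t=4 i6:ld.MEM ; no-port MEM/MEM
t=5 i7:ld.MEM ; RAW r4
t=6 i8+i9:or.ALU;xor.ALU ; pair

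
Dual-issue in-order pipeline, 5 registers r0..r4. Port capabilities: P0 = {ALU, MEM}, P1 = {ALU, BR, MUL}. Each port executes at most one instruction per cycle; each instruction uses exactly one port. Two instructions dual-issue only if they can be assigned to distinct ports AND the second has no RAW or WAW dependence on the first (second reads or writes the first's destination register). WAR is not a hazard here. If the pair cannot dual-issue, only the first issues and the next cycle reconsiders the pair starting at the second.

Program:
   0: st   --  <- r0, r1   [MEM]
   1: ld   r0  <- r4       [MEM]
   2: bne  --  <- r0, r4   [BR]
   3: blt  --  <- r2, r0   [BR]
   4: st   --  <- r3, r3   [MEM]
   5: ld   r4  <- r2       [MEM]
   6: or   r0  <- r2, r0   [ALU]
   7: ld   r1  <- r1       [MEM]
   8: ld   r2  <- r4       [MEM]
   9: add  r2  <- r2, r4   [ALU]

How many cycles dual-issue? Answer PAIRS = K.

t=0 i0:st.MEM ; no-port MEM/MEM
t=1 i1:ld.MEM ; RAW r0
t=2 i2:bne.BR ; no-port BR/BR
t=3 i3,i4:blt.BR st.MEM ; pair
t=4 i5,i6:ld.MEM or.ALU ; pair
t=5 i7:ld.MEM ; no-port MEM/MEM
t=6 i8:ld.MEM ; RAW+WAW r2
t=7 i9:add.ALU ; tail

PAIRS = 2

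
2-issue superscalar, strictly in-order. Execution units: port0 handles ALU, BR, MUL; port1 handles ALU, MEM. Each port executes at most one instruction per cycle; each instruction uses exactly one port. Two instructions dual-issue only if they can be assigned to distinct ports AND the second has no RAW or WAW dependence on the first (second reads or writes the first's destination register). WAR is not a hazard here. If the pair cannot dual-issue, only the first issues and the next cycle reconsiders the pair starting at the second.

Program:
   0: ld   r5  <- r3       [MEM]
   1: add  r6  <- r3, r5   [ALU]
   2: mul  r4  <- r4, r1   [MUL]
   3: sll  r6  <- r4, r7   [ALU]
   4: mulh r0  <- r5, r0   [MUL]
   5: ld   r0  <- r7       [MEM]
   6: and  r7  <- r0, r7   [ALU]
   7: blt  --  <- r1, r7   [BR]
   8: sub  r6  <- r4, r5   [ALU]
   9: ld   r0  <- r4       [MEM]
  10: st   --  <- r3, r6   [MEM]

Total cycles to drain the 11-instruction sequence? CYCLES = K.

#0 head=0: ld i0 RAW r5
#1 head=1: add mul i1/i2 pair
#2 head=3: sll mulh i3/i4 pair
#3 head=5: ld i5 RAW r0
#4 head=6: and i6 RAW r7
#5 head=7: blt sub i7/i8 pair
#6 head=9: ld i9 no-port MEM/MEM
#7 head=10: st i10 tail

CYCLES = 8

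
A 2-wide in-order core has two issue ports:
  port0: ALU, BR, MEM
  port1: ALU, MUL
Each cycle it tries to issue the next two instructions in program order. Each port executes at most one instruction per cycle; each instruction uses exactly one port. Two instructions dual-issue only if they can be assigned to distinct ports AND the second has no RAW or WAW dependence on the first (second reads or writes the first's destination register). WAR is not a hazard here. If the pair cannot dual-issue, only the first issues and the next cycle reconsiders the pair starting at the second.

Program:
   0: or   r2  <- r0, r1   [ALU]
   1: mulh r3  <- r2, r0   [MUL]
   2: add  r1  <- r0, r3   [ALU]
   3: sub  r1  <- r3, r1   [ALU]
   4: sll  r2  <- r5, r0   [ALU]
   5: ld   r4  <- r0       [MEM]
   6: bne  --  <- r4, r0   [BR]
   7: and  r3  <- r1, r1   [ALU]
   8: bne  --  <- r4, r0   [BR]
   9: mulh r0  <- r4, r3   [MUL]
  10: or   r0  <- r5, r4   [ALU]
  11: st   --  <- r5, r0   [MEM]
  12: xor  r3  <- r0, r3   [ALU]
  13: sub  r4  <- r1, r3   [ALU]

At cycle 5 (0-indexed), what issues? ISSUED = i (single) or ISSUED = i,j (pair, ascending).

ISSUED = 6,7

  cy0 -> i0 (or) RAW r2
  cy1 -> i1 (mulh) RAW r3
  cy2 -> i2 (add) RAW+WAW r1
  cy3 -> i3/i4 (sub/sll) pair
  cy4 -> i5 (ld) no-port MEM/BR
  cy5 -> i6/i7 (bne/and) pair
  cy6 -> i8/i9 (bne/mulh) pair
  cy7 -> i10 (or) RAW r0
  cy8 -> i11/i12 (st/xor) pair
  cy9 -> i13 (sub) tail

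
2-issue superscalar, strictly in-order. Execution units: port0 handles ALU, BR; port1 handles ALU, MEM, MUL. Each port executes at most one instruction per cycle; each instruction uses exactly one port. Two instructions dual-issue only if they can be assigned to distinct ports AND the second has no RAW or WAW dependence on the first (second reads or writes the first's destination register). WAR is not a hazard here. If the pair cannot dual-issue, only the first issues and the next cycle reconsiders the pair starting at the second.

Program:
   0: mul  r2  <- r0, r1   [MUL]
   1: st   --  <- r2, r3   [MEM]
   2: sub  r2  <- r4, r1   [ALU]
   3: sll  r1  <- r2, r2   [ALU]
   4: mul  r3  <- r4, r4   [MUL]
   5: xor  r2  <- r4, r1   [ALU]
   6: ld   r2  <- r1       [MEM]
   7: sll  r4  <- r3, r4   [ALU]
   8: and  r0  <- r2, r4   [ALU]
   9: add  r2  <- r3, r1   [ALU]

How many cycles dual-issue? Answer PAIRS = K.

t=0 i0:mul ; no-port MUL/MEM
t=1 i1/i2:st;sub ; dual
t=2 i3/i4:sll;mul ; dual
t=3 i5:xor ; WAW r2
t=4 i6/i7:ld;sll ; dual
t=5 i8/i9:and;add ; dual

PAIRS = 4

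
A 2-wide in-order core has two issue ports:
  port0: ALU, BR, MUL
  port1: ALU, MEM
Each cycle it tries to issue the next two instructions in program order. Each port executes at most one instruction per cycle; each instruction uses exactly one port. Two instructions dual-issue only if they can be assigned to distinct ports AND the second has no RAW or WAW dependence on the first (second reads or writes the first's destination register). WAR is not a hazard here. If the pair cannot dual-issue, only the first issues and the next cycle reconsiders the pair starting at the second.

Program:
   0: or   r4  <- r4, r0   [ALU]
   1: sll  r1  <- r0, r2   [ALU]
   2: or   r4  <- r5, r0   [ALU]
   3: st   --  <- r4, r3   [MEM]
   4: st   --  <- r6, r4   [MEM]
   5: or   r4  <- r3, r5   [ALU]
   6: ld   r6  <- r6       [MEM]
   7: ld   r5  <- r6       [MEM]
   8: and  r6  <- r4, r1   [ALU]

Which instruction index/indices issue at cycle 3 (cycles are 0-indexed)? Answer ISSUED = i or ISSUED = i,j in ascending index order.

0. or;sll @i0&i1  | 2-wide
1. or @i2  | RAW r4
2. st @i3  | no-port MEM/MEM
3. st;or @i4&i5  | 2-wide
4. ld @i6  | no-port MEM/MEM
5. ld;and @i7&i8  | 2-wide

ISSUED = 4,5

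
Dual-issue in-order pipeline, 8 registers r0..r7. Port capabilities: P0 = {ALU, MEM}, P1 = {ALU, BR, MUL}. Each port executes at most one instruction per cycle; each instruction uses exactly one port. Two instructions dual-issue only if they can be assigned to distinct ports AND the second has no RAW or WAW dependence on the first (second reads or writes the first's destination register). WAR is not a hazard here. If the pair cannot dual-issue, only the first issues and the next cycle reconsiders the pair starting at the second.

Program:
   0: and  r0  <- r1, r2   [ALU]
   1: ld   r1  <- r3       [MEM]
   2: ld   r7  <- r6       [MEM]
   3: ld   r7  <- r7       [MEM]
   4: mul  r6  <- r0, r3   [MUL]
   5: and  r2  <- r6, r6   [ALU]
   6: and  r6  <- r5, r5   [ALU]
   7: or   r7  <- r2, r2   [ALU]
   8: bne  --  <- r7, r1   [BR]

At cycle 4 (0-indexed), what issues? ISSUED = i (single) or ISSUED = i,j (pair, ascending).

  cy0 -> i0&i1 (and+ld) dual
  cy1 -> i2 (ld) no-port MEM/MEM
  cy2 -> i3&i4 (ld+mul) dual
  cy3 -> i5&i6 (and+and) dual
  cy4 -> i7 (or) RAW r7
  cy5 -> i8 (bne) tail

ISSUED = 7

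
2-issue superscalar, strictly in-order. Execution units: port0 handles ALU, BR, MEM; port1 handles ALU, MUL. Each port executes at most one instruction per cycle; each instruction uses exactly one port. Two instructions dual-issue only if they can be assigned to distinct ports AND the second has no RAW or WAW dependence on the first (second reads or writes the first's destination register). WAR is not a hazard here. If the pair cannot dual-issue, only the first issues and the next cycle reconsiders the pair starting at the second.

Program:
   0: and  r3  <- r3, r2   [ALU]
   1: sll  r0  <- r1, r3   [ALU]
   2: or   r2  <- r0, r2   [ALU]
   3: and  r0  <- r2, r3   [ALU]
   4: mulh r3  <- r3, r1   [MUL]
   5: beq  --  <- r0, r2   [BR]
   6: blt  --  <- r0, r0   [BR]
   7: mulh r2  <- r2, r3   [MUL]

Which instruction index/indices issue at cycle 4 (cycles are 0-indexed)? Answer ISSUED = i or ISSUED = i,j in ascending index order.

c0: i0 and  RAW r3
c1: i1 sll  RAW r0
c2: i2 or  RAW r2
c3: i3+i4 and+mulh  pair
c4: i5 beq  no-port BR/BR
c5: i6+i7 blt+mulh  pair

ISSUED = 5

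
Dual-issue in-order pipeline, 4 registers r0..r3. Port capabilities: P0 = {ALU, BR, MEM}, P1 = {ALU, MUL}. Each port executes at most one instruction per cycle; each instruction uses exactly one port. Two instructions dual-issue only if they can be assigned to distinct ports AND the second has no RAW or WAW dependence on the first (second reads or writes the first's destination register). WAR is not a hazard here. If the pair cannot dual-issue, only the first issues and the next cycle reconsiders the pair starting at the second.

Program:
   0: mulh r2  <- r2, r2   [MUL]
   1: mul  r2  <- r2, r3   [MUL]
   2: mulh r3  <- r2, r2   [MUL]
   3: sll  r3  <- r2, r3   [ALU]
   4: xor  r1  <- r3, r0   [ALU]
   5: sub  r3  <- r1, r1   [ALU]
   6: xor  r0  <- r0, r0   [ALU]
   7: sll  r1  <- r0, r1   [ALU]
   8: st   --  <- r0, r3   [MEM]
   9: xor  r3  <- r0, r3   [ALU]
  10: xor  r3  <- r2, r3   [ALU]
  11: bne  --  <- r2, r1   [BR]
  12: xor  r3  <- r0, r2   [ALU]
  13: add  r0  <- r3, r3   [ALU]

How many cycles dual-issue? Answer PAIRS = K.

PAIRS = 3

t=0 i0:mulh ; no-port MUL/MUL
t=1 i1:mul ; no-port MUL/MUL
t=2 i2:mulh ; RAW+WAW r3
t=3 i3:sll ; RAW r3
t=4 i4:xor ; RAW r1
t=5 i5+i6:sub+xor ; pair
t=6 i7+i8:sll+st ; pair
t=7 i9:xor ; RAW+WAW r3
t=8 i10+i11:xor+bne ; pair
t=9 i12:xor ; RAW r3
t=10 i13:add ; tail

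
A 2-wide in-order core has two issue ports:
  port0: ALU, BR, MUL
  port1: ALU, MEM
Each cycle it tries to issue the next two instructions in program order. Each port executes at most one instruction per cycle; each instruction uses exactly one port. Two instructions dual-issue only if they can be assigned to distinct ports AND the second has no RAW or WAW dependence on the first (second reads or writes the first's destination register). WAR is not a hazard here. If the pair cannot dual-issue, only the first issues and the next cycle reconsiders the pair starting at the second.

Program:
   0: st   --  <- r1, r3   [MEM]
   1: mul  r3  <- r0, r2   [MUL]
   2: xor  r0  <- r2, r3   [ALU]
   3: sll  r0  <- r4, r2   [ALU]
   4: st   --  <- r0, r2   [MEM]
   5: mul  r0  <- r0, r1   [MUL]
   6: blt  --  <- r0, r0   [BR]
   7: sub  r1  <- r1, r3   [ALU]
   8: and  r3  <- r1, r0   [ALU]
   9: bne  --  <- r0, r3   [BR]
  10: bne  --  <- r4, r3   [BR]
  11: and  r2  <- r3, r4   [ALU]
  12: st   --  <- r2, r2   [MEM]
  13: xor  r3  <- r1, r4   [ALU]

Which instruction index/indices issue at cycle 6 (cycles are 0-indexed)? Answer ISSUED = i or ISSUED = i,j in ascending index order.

[0] i0&i1  st.MEM+mul.MUL  -- pair
[1] i2  xor.ALU  -- WAW r0
[2] i3  sll.ALU  -- RAW r0
[3] i4&i5  st.MEM+mul.MUL  -- pair
[4] i6&i7  blt.BR+sub.ALU  -- pair
[5] i8  and.ALU  -- RAW r3
[6] i9  bne.BR  -- no-port BR/BR
[7] i10&i11  bne.BR+and.ALU  -- pair
[8] i12&i13  st.MEM+xor.ALU  -- pair

ISSUED = 9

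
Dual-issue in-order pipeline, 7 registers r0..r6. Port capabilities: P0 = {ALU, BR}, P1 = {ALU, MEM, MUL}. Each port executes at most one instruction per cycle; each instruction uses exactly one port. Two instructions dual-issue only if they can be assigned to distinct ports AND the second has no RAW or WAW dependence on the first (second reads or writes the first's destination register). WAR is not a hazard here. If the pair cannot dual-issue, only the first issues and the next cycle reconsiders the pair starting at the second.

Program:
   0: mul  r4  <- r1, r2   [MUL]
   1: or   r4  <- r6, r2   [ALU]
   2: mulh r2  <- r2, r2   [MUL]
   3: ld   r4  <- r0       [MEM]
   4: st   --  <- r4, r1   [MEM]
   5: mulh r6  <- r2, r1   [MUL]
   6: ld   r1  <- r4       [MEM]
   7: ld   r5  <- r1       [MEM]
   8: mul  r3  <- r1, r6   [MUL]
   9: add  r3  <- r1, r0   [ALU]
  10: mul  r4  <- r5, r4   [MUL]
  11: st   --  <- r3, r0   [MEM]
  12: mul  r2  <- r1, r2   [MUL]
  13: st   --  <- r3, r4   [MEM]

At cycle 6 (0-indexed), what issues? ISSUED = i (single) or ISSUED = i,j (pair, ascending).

ISSUED = 7

0. mul @i0  | WAW r4
1. or mulh @i1,i2  | 2-wide
2. ld @i3  | no-port MEM/MEM
3. st @i4  | no-port MEM/MUL
4. mulh @i5  | no-port MUL/MEM
5. ld @i6  | no-port MEM/MEM
6. ld @i7  | no-port MEM/MUL
7. mul @i8  | WAW r3
8. add mul @i9,i10  | 2-wide
9. st @i11  | no-port MEM/MUL
10. mul @i12  | no-port MUL/MEM
11. st @i13  | tail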